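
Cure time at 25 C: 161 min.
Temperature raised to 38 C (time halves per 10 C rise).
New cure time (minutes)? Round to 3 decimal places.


Acceleration factor = 2^(13/10) = 2.4623
New time = 161 / 2.4623 = 65.386 min

65.386


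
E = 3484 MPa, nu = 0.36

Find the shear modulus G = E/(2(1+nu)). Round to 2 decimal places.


G = 3484 / (2 * 1.36)
= 1280.88 MPa

1280.88


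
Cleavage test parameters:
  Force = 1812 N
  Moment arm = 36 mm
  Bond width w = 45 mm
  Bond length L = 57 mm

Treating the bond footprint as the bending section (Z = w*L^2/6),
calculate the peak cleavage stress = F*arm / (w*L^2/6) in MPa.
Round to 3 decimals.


M = 1812 * 36 = 65232 N*mm
Z = 45 * 57^2 / 6 = 146205 / 6 mm^3
sigma = M / Z = 6 * 65232 / 146205 = 391392 / 146205
= 2.677 MPa

2.677


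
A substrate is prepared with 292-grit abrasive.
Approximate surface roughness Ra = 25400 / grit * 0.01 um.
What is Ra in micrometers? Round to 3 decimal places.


Ra = 25400 / 292 * 0.01 = 0.870 um

0.870


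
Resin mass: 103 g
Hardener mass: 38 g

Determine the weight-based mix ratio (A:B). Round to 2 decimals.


Ratio = 103 / 38 = 2.71

2.71


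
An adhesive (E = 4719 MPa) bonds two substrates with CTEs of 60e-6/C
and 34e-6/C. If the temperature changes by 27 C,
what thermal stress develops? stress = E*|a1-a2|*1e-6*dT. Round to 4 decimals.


Stress = 4719 * |60 - 34| * 1e-6 * 27
= 3.3127 MPa

3.3127


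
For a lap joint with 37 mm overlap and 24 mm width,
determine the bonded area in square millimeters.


Area = 37 * 24 = 888 mm^2

888


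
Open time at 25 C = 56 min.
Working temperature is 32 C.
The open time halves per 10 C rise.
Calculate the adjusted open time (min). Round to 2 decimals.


factor = 2^((32 - 25) / 10) = 1.6245
ot = 56 / 1.6245 = 34.47 min

34.47


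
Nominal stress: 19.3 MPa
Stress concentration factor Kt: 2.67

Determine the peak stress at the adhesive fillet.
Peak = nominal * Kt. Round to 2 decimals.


Peak stress = 19.3 * 2.67
= 51.53 MPa

51.53


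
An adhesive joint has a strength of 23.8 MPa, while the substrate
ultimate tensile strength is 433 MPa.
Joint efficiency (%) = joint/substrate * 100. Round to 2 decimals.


Efficiency = 23.8 / 433 * 100
= 5.50%

5.50


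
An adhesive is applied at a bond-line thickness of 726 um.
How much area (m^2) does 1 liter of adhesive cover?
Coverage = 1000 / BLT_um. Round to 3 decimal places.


Coverage = 1000 / 726 = 1.377 m^2

1.377


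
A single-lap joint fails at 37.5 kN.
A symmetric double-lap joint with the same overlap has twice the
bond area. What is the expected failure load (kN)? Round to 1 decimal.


Double-lap load = 2 * 37.5 = 75.0 kN

75.0


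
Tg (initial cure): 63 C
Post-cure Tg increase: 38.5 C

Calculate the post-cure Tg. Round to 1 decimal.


Post-cure Tg = 63 + 38.5 = 101.5 C

101.5


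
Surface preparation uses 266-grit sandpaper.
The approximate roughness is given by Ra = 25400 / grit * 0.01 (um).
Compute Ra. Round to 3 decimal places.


Ra = 25400 / 266 * 0.01
= 254 / 266
= 0.955 um

0.955


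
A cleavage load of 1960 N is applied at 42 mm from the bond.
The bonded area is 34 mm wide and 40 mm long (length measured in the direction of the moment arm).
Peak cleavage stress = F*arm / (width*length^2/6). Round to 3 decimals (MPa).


Moment = 1960 * 42 = 82320 N*mm
Section modulus = 34 * 1600 / 6 = 54400 / 6 mm^3
Stress = 82320 / (54400 / 6) = 493920 / 54400
= 9.079 MPa

9.079


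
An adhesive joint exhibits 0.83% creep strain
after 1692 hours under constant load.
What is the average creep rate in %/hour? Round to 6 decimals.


Creep rate = strain / time
= 0.83 / 1692
= 0.000491 %/h

0.000491


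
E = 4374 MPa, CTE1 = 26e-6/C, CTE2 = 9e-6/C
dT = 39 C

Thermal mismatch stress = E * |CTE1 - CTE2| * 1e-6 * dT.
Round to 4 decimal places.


= 4374 * 17e-6 * 39
= 2.9000 MPa

2.9000


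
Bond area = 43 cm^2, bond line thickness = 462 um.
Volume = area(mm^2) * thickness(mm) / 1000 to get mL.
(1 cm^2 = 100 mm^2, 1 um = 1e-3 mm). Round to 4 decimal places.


area_mm2 = 43 * 100 = 4300
blt_mm = 462 * 1e-3 = 0.462
vol_mm3 = 4300 * 0.462 = 1986.6
vol_mL = 1986.6 / 1000 = 1.9866 mL

1.9866


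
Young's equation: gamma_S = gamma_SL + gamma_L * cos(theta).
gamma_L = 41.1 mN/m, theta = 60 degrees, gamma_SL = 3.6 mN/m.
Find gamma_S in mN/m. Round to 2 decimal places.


cos(60 deg) = 0.500000
gamma_S = 3.6 + 41.1 * 0.500000
= 24.15 mN/m

24.15


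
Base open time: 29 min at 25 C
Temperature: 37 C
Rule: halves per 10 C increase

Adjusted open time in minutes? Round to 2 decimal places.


Acceleration = 2^((37-25)/10) = 2.2974
Open time = 29 / 2.2974 = 12.62 min

12.62


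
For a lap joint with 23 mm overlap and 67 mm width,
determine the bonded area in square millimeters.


Area = 23 * 67 = 1541 mm^2

1541


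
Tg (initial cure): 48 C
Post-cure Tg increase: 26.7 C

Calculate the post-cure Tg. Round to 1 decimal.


Post-cure Tg = 48 + 26.7 = 74.7 C

74.7


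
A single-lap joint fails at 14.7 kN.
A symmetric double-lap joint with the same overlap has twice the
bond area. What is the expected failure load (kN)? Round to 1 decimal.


Double-lap load = 2 * 14.7 = 29.4 kN

29.4


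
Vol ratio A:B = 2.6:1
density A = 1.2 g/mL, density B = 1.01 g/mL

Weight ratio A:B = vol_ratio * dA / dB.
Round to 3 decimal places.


Weight ratio = 2.6 * 1.2 / 1.01
= 3.089

3.089


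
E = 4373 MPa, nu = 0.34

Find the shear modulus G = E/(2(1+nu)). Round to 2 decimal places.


G = 4373 / (2 * 1.34)
= 1631.72 MPa

1631.72


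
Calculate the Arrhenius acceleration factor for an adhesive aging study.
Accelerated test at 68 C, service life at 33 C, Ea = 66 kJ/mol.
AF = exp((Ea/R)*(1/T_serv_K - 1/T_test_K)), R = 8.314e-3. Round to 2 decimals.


T_test = 341.15 K, T_serv = 306.15 K
Ea/R = 66 / 0.008314 = 7938.42
AF = exp(7938.42 * (1/306.15 - 1/341.15))
= 14.30

14.30


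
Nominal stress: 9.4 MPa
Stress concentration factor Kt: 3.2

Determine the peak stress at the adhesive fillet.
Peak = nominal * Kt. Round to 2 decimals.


Peak stress = 9.4 * 3.2
= 30.08 MPa

30.08


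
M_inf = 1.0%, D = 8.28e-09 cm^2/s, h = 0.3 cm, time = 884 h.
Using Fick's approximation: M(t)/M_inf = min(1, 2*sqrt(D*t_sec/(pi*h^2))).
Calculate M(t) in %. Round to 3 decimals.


t = 3182400 s
ratio = min(1, 2*sqrt(8.28e-09*3182400/(pi*0.0900)))
= 0.610557
M(t) = 1.0 * 0.610557 = 0.611%

0.611


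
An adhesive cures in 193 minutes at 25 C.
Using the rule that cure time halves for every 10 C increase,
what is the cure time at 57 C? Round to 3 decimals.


Factor = 2^((57 - 25) / 10) = 9.1896
Cure time = 193 / 9.1896
= 21.002 minutes

21.002


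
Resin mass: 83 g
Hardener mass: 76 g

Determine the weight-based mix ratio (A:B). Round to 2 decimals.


Ratio = 83 / 76 = 1.09

1.09


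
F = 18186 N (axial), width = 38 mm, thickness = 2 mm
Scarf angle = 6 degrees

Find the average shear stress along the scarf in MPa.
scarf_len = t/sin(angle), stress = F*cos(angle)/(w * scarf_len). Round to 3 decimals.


scarf_len = 2/sin(6 deg) = 19.1335
cos(6 deg) = 0.994522
stress = 18186*0.994522/(38*19.1335) = 24.876 MPa

24.876


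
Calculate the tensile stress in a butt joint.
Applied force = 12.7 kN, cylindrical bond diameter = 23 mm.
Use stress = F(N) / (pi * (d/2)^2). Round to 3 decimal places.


A = pi * 11.5^2 = 415.4756 mm^2
sigma = 12700.0 / 415.4756 = 30.567 MPa

30.567


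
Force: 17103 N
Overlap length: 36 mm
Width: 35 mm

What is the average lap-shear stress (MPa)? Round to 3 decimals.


Average shear stress = F / (overlap * width)
= 17103 / (36 * 35)
= 13.574 MPa

13.574


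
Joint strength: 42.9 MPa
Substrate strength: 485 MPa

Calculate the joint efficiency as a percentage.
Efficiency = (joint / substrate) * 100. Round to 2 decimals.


Efficiency = (42.9 / 485) * 100 = 8.85%

8.85


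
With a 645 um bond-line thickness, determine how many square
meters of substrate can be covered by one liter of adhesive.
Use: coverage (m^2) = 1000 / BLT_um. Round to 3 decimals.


Coverage = 1000 / 645 = 1.550 m^2

1.550


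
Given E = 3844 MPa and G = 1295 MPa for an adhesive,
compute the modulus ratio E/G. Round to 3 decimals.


E/G ratio = 3844 / 1295 = 2.968

2.968


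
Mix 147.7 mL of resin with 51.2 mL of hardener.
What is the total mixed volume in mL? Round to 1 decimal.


Total = 147.7 + 51.2 = 198.9 mL

198.9


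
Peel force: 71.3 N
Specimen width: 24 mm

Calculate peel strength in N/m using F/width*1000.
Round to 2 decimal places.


Peel strength = 71.3 / 24 * 1000 = 2970.83 N/m

2970.83


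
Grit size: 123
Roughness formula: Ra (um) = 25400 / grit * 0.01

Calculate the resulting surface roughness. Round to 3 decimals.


Ra = 25400 / 123 * 0.01
= 2.065 um

2.065


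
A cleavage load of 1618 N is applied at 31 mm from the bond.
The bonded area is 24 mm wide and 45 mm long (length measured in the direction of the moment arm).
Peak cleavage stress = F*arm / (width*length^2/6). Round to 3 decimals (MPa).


Moment = 1618 * 31 = 50158 N*mm
Section modulus = 24 * 2025 / 6 = 48600 / 6 mm^3
Stress = 50158 / (48600 / 6) = 300948 / 48600
= 6.192 MPa

6.192


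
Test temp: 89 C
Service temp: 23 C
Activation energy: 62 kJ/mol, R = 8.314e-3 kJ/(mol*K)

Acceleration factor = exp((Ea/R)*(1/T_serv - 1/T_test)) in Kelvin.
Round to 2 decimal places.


AF = exp((62/0.008314)*(1/296.15 - 1/362.15))
= 98.40

98.40


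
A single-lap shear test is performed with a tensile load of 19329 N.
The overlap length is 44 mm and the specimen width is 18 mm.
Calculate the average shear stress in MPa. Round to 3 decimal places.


Shear stress = F / (overlap * width)
= 19329 / (44 * 18)
= 19329 / 792
= 24.405 MPa

24.405


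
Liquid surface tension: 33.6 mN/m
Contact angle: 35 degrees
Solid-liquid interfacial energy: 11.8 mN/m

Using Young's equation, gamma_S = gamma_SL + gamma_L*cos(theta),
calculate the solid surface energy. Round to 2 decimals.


gamma_S = 11.8 + 33.6 * cos(35)
= 39.32 mN/m

39.32


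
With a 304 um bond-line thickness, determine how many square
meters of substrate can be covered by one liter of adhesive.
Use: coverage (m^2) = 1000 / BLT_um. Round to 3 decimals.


Coverage = 1000 / 304 = 3.289 m^2

3.289


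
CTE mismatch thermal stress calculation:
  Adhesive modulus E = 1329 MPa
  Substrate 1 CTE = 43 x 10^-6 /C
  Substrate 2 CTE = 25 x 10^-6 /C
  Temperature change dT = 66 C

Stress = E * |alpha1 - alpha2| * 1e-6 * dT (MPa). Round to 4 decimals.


delta_alpha = |43 - 25| = 18 x 10^-6/C
Stress = 1329 * 18e-6 * 66
= 1.5789 MPa

1.5789


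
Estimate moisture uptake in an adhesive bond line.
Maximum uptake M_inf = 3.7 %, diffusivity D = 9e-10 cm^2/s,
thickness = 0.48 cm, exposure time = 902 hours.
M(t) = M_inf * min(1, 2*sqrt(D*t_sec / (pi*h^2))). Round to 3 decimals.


Convert time: 902 h = 3247200 s
ratio = min(1, 2*sqrt(9e-10*3247200/(pi*0.48^2)))
= 0.127084
M(t) = 3.7 * 0.127084 = 0.470%

0.470


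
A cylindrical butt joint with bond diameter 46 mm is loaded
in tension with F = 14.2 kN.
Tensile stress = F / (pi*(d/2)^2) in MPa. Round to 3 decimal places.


Area = pi * (46/2)^2 = 1661.9025 mm^2
Stress = 14.2*1000 / 1661.9025
= 8.544 MPa

8.544


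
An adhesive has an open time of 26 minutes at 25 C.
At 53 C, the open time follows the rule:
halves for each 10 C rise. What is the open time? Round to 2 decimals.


Factor = 2^((53-25)/10) = 6.9644
Open time = 26 / 6.9644 = 3.73 min

3.73


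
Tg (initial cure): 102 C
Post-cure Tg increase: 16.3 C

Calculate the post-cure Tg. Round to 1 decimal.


Post-cure Tg = 102 + 16.3 = 118.3 C

118.3


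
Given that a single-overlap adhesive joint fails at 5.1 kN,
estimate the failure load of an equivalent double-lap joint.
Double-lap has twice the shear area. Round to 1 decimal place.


Double-lap factor = 2
Expected load = 5.1 * 2 = 10.2 kN

10.2


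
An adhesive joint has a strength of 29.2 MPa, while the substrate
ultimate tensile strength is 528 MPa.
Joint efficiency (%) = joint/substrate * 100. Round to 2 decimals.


Efficiency = 29.2 / 528 * 100
= 5.53%

5.53


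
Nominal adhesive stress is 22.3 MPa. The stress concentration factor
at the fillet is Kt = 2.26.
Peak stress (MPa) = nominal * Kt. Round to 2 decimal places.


Peak = 22.3 * 2.26 = 50.40 MPa

50.40


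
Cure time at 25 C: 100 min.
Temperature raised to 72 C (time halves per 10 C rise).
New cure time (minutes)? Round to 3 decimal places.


Acceleration factor = 2^(47/10) = 25.9921
New time = 100 / 25.9921 = 3.847 min

3.847


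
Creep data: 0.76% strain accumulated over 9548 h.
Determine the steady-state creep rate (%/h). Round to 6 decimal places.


Rate = 0.76 / 9548 = 0.000080 %/h

0.000080


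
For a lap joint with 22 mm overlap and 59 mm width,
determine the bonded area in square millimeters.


Area = 22 * 59 = 1298 mm^2

1298


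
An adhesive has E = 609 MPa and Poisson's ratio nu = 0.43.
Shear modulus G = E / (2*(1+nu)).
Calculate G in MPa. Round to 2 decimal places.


G = 609 / (2*(1+0.43))
= 609 / 2.86
= 212.94 MPa

212.94


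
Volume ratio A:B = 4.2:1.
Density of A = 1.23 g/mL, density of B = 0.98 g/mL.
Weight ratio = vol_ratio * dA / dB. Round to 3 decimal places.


Wt ratio = 4.2 * 1.23 / 0.98
= 5.271

5.271


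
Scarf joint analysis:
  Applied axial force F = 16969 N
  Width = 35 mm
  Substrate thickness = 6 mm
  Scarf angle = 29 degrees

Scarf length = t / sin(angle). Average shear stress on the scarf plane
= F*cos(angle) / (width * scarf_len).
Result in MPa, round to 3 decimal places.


Scarf length = 6 / sin(29 deg) = 12.3760 mm
cos(29 deg) = 0.874620
Shear = 16969 * 0.874620 / (35 * 12.3760)
= 34.263 MPa

34.263


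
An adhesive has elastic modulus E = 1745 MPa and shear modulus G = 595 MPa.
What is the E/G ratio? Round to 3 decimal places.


E/G = 1745 / 595 = 2.933

2.933


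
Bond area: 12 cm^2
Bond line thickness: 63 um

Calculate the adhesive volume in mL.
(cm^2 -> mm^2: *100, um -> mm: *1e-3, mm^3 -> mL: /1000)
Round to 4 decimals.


V = 12*100 * 63*1e-3 / 1000
= 0.0756 mL

0.0756


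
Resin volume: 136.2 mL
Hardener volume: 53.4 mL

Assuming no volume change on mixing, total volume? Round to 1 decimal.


V_total = 136.2 + 53.4 = 189.6 mL

189.6


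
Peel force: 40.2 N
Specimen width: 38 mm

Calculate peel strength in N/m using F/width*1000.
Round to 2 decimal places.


Peel strength = 40.2 / 38 * 1000 = 1057.89 N/m

1057.89


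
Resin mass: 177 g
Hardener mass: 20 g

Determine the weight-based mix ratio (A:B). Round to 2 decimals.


Ratio = 177 / 20 = 8.85

8.85


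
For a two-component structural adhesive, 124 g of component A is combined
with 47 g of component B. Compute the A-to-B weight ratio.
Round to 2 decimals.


Weight ratio A:B = 124 / 47
= 2.64

2.64


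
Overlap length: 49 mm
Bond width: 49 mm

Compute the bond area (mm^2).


Bond area = 49 * 49 = 2401 mm^2

2401


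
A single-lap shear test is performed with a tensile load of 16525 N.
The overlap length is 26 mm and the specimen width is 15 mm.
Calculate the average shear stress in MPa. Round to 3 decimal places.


Shear stress = F / (overlap * width)
= 16525 / (26 * 15)
= 16525 / 390
= 42.372 MPa

42.372


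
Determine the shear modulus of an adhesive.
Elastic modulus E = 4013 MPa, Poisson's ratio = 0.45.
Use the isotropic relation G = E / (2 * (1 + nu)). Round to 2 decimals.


G = 4013 / (2*(1+0.45)) = 4013 / 2.90
= 1383.79 MPa

1383.79


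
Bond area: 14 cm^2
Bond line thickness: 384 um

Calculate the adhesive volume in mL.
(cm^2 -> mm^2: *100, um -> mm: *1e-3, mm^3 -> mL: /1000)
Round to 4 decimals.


V = 14*100 * 384*1e-3 / 1000
= 0.5376 mL

0.5376


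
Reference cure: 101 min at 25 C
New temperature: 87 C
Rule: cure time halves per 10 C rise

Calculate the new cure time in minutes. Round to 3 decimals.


factor = 2^((87-25)/10) = 73.5167
t_new = 101 / 73.5167 = 1.374 min

1.374


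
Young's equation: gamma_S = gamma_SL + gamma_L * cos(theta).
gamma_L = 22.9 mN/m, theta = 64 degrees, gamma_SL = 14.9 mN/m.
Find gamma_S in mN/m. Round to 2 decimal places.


cos(64 deg) = 0.438371
gamma_S = 14.9 + 22.9 * 0.438371
= 24.94 mN/m

24.94


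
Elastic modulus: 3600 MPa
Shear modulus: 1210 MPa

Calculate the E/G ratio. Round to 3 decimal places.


E / G = 3600 / 1210 = 2.975

2.975


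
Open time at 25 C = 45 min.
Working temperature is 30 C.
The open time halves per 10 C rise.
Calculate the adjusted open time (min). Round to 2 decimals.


factor = 2^((30 - 25) / 10) = 1.4142
ot = 45 / 1.4142 = 31.82 min

31.82


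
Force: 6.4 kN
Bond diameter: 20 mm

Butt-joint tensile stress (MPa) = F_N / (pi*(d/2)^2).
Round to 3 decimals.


F_N = 6.4 * 1000 = 6400.0 N
A = pi*(10.0)^2 = 314.1593 mm^2
stress = 6400.0 / 314.1593 = 20.372 MPa

20.372


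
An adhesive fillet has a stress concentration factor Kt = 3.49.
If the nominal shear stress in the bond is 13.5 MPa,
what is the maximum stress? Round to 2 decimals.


Max stress = 13.5 * 3.49 = 47.12 MPa

47.12


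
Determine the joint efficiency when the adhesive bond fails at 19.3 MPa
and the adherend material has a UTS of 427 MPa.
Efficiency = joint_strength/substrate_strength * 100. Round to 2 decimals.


Joint efficiency = 19.3 / 427 * 100
= 4.52%

4.52


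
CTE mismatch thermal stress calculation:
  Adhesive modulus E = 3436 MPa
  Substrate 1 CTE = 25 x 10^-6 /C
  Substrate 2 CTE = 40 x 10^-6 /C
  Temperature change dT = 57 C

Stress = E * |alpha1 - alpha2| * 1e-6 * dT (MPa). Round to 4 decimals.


delta_alpha = |25 - 40| = 15 x 10^-6/C
Stress = 3436 * 15e-6 * 57
= 2.9378 MPa

2.9378


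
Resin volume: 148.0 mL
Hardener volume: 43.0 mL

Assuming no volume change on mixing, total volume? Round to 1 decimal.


V_total = 148.0 + 43.0 = 191.0 mL

191.0


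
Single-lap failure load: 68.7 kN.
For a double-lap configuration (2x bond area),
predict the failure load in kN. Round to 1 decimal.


Failure load = 68.7 * 2 = 137.4 kN

137.4


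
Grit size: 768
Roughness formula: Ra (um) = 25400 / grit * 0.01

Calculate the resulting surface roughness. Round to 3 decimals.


Ra = 25400 / 768 * 0.01
= 0.331 um

0.331


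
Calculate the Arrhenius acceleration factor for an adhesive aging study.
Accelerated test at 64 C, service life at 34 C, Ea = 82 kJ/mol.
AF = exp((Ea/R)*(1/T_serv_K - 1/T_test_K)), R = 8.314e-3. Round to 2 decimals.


T_test = 337.15 K, T_serv = 307.15 K
Ea/R = 82 / 0.008314 = 9862.88
AF = exp(9862.88 * (1/307.15 - 1/337.15))
= 17.41

17.41


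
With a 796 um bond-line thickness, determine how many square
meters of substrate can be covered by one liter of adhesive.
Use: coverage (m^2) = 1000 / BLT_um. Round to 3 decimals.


Coverage = 1000 / 796 = 1.256 m^2

1.256


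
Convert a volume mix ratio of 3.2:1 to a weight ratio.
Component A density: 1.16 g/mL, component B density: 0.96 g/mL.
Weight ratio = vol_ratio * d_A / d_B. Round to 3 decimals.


= 3.2 * 1.16 / 0.96 = 3.867

3.867


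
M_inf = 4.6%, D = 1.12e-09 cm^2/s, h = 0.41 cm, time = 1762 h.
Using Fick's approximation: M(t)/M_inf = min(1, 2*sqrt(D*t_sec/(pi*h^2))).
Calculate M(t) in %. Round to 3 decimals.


t = 6343200 s
ratio = min(1, 2*sqrt(1.12e-09*6343200/(pi*0.1681)))
= 0.231971
M(t) = 4.6 * 0.231971 = 1.067%

1.067


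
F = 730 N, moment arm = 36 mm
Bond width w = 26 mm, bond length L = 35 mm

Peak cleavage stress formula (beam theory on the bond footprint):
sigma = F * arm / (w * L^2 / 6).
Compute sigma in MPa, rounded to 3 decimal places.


sigma = (730 * 36) / (26 * 1225 / 6)
= 26280 * 6 / 31850
= 157680 / 31850
= 4.951 MPa

4.951


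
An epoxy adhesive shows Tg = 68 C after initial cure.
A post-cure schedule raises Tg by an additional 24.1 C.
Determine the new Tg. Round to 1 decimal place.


New Tg = 68 + 24.1
= 92.1 C

92.1


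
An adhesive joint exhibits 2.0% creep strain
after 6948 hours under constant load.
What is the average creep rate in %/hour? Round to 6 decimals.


Creep rate = strain / time
= 2.0 / 6948
= 0.000288 %/h

0.000288


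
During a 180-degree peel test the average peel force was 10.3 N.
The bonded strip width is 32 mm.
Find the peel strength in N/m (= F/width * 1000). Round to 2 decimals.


Peel strength = F/width * 1000
= 10.3 / 32 * 1000
= 321.88 N/m

321.88


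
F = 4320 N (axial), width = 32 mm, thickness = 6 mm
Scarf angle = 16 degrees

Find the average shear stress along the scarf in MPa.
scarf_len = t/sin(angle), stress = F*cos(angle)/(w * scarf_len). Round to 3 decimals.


scarf_len = 6/sin(16 deg) = 21.7677
cos(16 deg) = 0.961262
stress = 4320*0.961262/(32*21.7677) = 5.962 MPa

5.962


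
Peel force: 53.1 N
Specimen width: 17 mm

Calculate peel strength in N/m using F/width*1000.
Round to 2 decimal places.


Peel strength = 53.1 / 17 * 1000 = 3123.53 N/m

3123.53


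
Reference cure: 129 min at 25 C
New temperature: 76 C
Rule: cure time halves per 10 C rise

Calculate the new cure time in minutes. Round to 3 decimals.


factor = 2^((76-25)/10) = 34.2968
t_new = 129 / 34.2968 = 3.761 min

3.761


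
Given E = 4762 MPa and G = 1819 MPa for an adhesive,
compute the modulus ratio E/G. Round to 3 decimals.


E/G ratio = 4762 / 1819 = 2.618

2.618


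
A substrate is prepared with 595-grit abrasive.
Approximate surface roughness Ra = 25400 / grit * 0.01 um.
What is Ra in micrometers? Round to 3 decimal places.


Ra = 25400 / 595 * 0.01 = 0.427 um

0.427


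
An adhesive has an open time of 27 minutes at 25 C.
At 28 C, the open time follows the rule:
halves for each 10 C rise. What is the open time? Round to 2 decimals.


Factor = 2^((28-25)/10) = 1.2311
Open time = 27 / 1.2311 = 21.93 min

21.93


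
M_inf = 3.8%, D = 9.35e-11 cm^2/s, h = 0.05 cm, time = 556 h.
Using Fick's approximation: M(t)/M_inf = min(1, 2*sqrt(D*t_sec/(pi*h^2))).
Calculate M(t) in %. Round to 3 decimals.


t = 2001600 s
ratio = min(1, 2*sqrt(9.35e-11*2001600/(pi*0.0025)))
= 0.308730
M(t) = 3.8 * 0.308730 = 1.173%

1.173


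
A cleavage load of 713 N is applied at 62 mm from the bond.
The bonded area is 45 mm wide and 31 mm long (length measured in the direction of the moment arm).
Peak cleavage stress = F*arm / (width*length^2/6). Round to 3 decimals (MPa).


Moment = 713 * 62 = 44206 N*mm
Section modulus = 45 * 961 / 6 = 43245 / 6 mm^3
Stress = 44206 / (43245 / 6) = 265236 / 43245
= 6.133 MPa

6.133


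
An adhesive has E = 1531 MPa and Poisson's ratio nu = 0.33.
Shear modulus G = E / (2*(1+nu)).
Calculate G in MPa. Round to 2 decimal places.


G = 1531 / (2*(1+0.33))
= 1531 / 2.66
= 575.56 MPa

575.56


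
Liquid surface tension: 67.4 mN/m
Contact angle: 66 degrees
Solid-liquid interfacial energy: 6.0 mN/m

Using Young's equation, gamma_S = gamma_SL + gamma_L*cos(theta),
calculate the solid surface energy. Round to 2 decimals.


gamma_S = 6.0 + 67.4 * cos(66)
= 33.41 mN/m

33.41


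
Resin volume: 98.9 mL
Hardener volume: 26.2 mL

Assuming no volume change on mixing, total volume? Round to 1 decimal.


V_total = 98.9 + 26.2 = 125.1 mL

125.1


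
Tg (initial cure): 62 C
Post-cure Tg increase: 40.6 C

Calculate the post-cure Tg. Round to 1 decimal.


Post-cure Tg = 62 + 40.6 = 102.6 C

102.6


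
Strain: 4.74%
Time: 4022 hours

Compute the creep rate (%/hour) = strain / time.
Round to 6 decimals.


Creep rate = 4.74 / 4022
= 0.001179 %/h

0.001179


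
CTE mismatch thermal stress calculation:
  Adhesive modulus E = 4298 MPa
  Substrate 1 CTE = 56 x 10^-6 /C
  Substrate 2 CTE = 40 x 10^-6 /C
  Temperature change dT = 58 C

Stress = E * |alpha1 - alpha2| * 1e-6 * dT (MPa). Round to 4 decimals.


delta_alpha = |56 - 40| = 16 x 10^-6/C
Stress = 4298 * 16e-6 * 58
= 3.9885 MPa

3.9885


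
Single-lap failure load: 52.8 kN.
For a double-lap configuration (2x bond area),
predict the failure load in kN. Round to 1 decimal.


Failure load = 52.8 * 2 = 105.6 kN

105.6


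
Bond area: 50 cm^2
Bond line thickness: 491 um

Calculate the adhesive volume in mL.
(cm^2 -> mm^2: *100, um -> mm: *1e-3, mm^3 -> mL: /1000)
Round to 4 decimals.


V = 50*100 * 491*1e-3 / 1000
= 2.4550 mL

2.4550


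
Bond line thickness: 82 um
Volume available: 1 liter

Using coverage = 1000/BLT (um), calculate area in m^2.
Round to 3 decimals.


1 L = 1e6 mm^3, thickness = 82 um = 0.082 mm
Area = 1e6 / 0.082 mm^2 = (1e6 / 0.082) / 1e6 m^2 = 1000 / 82 m^2
= 12.195 m^2

12.195


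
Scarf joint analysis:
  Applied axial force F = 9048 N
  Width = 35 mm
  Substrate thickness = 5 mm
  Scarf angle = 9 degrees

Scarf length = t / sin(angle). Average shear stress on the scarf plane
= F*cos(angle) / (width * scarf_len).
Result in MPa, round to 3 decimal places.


Scarf length = 5 / sin(9 deg) = 31.9623 mm
cos(9 deg) = 0.987688
Shear = 9048 * 0.987688 / (35 * 31.9623)
= 7.989 MPa

7.989


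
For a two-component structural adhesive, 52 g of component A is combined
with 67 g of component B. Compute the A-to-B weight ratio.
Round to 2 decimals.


Weight ratio A:B = 52 / 67
= 0.78

0.78


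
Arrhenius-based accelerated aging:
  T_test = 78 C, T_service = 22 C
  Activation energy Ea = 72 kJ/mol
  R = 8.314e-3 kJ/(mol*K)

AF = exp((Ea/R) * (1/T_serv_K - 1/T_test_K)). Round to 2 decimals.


T_test_K = 351.15, T_serv_K = 295.15
AF = exp((72/8.314e-3) * (1/295.15 - 1/351.15))
= 107.69

107.69


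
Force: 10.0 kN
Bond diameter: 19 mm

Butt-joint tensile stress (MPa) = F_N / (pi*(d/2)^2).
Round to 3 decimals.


F_N = 10.0 * 1000 = 10000.0 N
A = pi*(9.5)^2 = 283.5287 mm^2
stress = 10000.0 / 283.5287 = 35.270 MPa

35.270


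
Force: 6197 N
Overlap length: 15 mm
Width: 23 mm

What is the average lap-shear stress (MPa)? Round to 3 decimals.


Average shear stress = F / (overlap * width)
= 6197 / (15 * 23)
= 17.962 MPa

17.962


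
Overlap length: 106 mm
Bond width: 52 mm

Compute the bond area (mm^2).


Bond area = 106 * 52 = 5512 mm^2

5512


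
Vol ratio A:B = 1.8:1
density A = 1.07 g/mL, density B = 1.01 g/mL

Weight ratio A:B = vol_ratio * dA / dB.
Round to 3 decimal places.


Weight ratio = 1.8 * 1.07 / 1.01
= 1.907

1.907


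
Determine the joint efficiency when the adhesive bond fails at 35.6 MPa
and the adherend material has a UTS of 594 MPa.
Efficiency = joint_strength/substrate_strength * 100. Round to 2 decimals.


Joint efficiency = 35.6 / 594 * 100
= 5.99%

5.99


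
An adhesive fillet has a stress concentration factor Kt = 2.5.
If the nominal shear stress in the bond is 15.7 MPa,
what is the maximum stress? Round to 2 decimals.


Max stress = 15.7 * 2.5 = 39.25 MPa

39.25


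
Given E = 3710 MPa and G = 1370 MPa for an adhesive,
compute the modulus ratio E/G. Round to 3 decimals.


E/G ratio = 3710 / 1370 = 2.708

2.708


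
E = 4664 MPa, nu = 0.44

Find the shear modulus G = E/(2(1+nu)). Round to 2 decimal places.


G = 4664 / (2 * 1.44)
= 1619.44 MPa

1619.44


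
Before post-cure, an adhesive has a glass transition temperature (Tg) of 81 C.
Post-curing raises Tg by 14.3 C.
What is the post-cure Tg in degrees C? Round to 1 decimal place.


Tg_post = Tg_base + delta_Tg
= 81 + 14.3
= 95.3 C

95.3


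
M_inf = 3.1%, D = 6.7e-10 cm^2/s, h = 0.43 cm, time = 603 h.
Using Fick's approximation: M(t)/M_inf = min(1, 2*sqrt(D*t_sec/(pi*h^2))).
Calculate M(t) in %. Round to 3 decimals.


t = 2170800 s
ratio = min(1, 2*sqrt(6.7e-10*2170800/(pi*0.1849)))
= 0.100077
M(t) = 3.1 * 0.100077 = 0.310%

0.310


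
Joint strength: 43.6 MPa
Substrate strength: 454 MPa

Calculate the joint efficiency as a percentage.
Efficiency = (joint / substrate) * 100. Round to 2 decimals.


Efficiency = (43.6 / 454) * 100 = 9.60%

9.60


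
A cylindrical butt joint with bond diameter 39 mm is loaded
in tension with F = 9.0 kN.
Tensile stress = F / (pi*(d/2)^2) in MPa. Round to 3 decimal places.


Area = pi * (39/2)^2 = 1194.5906 mm^2
Stress = 9.0*1000 / 1194.5906
= 7.534 MPa

7.534


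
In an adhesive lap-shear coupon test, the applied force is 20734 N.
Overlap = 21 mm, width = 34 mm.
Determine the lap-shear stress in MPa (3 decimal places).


stress = F / (overlap * width)
= 20734 / (21 * 34)
= 29.039 MPa

29.039


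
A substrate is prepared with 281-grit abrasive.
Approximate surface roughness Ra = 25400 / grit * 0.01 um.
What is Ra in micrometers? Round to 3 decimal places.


Ra = 25400 / 281 * 0.01 = 0.904 um

0.904


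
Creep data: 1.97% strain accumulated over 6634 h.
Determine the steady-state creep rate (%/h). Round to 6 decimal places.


Rate = 1.97 / 6634 = 0.000297 %/h

0.000297


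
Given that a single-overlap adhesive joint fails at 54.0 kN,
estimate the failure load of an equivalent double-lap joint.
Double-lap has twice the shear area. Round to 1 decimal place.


Double-lap factor = 2
Expected load = 54.0 * 2 = 108.0 kN

108.0


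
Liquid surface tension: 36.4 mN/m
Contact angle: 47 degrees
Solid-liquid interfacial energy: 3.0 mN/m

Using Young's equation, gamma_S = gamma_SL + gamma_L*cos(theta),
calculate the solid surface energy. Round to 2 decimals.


gamma_S = 3.0 + 36.4 * cos(47)
= 27.82 mN/m

27.82


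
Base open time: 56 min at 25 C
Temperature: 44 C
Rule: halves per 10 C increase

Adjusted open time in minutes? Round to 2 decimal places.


Acceleration = 2^((44-25)/10) = 3.7321
Open time = 56 / 3.7321 = 15.00 min

15.00


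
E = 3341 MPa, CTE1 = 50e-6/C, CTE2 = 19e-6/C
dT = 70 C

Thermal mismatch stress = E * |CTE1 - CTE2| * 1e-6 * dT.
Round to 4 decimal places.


= 3341 * 31e-6 * 70
= 7.2500 MPa

7.2500


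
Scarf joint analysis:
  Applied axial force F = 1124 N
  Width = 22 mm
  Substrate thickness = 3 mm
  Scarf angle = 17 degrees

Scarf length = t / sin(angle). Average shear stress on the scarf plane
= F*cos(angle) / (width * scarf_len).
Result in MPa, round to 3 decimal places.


Scarf length = 3 / sin(17 deg) = 10.2609 mm
cos(17 deg) = 0.956305
Shear = 1124 * 0.956305 / (22 * 10.2609)
= 4.762 MPa

4.762


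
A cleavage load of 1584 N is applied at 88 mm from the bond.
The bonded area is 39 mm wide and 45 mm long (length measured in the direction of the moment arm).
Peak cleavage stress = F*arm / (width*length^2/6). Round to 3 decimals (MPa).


Moment = 1584 * 88 = 139392 N*mm
Section modulus = 39 * 2025 / 6 = 78975 / 6 mm^3
Stress = 139392 / (78975 / 6) = 836352 / 78975
= 10.590 MPa

10.590


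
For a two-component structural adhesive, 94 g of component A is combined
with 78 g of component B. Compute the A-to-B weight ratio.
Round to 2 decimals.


Weight ratio A:B = 94 / 78
= 1.21

1.21


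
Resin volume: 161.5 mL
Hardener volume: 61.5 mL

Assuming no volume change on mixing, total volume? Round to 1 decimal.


V_total = 161.5 + 61.5 = 223.0 mL

223.0


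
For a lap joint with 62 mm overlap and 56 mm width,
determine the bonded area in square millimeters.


Area = 62 * 56 = 3472 mm^2

3472


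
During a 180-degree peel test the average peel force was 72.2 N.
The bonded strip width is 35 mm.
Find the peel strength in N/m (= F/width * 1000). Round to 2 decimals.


Peel strength = F/width * 1000
= 72.2 / 35 * 1000
= 2062.86 N/m

2062.86


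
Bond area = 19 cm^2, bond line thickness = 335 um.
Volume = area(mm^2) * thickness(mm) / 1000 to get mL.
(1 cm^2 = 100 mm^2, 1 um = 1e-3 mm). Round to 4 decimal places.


area_mm2 = 19 * 100 = 1900
blt_mm = 335 * 1e-3 = 0.335
vol_mm3 = 1900 * 0.335 = 636.5
vol_mL = 636.5 / 1000 = 0.6365 mL

0.6365


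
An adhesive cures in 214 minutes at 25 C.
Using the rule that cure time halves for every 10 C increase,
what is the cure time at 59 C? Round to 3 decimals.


Factor = 2^((59 - 25) / 10) = 10.5561
Cure time = 214 / 10.5561
= 20.273 minutes

20.273


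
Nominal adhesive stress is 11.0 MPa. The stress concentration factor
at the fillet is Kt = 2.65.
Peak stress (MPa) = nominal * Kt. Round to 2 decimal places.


Peak = 11.0 * 2.65 = 29.15 MPa

29.15


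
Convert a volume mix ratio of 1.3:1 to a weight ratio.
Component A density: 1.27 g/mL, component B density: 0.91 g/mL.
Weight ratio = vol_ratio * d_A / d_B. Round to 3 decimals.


= 1.3 * 1.27 / 0.91 = 1.814

1.814


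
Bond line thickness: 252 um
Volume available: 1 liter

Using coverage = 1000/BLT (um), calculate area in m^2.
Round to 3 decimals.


1 L = 1e6 mm^3, thickness = 252 um = 0.252 mm
Area = 1e6 / 0.252 mm^2 = (1e6 / 0.252) / 1e6 m^2 = 1000 / 252 m^2
= 3.968 m^2

3.968


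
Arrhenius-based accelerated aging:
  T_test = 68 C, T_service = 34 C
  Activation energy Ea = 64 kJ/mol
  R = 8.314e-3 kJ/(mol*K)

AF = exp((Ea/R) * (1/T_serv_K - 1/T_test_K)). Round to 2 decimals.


T_test_K = 341.15, T_serv_K = 307.15
AF = exp((64/8.314e-3) * (1/307.15 - 1/341.15))
= 12.16

12.16


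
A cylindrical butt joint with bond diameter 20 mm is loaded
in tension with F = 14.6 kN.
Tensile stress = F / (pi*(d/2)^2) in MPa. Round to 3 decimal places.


Area = pi * (20/2)^2 = 314.1593 mm^2
Stress = 14.6*1000 / 314.1593
= 46.473 MPa

46.473


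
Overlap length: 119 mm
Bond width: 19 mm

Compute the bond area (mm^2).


Bond area = 119 * 19 = 2261 mm^2

2261


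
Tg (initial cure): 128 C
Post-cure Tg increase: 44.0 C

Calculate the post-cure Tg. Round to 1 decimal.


Post-cure Tg = 128 + 44.0 = 172.0 C

172.0


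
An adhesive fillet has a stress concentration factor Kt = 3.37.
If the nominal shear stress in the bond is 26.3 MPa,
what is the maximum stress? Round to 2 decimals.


Max stress = 26.3 * 3.37 = 88.63 MPa

88.63


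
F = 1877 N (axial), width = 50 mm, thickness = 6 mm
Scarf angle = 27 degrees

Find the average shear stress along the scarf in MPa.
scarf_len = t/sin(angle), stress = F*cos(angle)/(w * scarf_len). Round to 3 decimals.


scarf_len = 6/sin(27 deg) = 13.2161
cos(27 deg) = 0.891007
stress = 1877*0.891007/(50*13.2161) = 2.531 MPa

2.531


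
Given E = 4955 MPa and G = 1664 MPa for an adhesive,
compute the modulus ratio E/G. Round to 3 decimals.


E/G ratio = 4955 / 1664 = 2.978

2.978


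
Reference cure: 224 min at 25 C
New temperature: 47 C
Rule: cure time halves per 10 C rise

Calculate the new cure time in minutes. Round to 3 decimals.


factor = 2^((47-25)/10) = 4.5948
t_new = 224 / 4.5948 = 48.751 min

48.751


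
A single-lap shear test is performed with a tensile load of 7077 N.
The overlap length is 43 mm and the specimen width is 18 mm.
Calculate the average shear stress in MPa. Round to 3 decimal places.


Shear stress = F / (overlap * width)
= 7077 / (43 * 18)
= 7077 / 774
= 9.143 MPa

9.143


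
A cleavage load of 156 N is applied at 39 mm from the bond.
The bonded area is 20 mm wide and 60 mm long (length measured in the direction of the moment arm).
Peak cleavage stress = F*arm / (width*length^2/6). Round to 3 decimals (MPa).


Moment = 156 * 39 = 6084 N*mm
Section modulus = 20 * 3600 / 6 = 72000 / 6 mm^3
Stress = 6084 / (72000 / 6) = 36504 / 72000
= 0.507 MPa

0.507


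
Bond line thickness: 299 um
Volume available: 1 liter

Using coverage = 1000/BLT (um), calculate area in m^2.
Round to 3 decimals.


1 L = 1e6 mm^3, thickness = 299 um = 0.299 mm
Area = 1e6 / 0.299 mm^2 = (1e6 / 0.299) / 1e6 m^2 = 1000 / 299 m^2
= 3.344 m^2

3.344


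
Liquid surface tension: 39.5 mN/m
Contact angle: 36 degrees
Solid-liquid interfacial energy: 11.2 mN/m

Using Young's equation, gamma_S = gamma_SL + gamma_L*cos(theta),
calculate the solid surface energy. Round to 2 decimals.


gamma_S = 11.2 + 39.5 * cos(36)
= 43.16 mN/m

43.16


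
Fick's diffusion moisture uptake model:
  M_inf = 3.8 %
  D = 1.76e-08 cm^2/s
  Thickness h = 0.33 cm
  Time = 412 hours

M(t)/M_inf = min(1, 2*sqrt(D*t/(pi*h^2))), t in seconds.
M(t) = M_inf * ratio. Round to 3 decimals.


t_sec = 412 * 3600 = 1483200
ratio = 2*sqrt(1.76e-08*1483200/(pi*0.33^2))
= min(1, 0.552456)
= 0.552456
M(t) = 3.8 * 0.552456 = 2.099 %

2.099


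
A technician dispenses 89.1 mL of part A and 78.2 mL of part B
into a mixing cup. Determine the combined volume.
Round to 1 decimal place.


Combined volume = 89.1 + 78.2
= 167.3 mL

167.3


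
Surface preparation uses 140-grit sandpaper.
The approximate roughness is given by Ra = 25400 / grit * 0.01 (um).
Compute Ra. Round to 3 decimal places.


Ra = 25400 / 140 * 0.01
= 254 / 140
= 1.814 um

1.814


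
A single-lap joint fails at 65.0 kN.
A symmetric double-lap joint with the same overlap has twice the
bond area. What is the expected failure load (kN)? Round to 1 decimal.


Double-lap load = 2 * 65.0 = 130.0 kN

130.0


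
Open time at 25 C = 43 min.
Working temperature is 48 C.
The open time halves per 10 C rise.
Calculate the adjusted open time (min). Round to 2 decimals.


factor = 2^((48 - 25) / 10) = 4.9246
ot = 43 / 4.9246 = 8.73 min

8.73


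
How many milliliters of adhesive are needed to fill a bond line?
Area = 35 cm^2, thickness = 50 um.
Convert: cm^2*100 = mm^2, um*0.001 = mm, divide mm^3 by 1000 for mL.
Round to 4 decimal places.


= (35 * 100) * (50 * 0.001) / 1000
= 0.1750 mL

0.1750


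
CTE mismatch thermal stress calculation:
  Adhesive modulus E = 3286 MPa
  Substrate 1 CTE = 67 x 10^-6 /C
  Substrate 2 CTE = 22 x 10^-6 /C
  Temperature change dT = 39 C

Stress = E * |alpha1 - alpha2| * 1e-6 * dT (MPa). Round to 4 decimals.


delta_alpha = |67 - 22| = 45 x 10^-6/C
Stress = 3286 * 45e-6 * 39
= 5.7669 MPa

5.7669


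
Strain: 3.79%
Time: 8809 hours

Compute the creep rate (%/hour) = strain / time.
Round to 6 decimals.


Creep rate = 3.79 / 8809
= 0.000430 %/h

0.000430


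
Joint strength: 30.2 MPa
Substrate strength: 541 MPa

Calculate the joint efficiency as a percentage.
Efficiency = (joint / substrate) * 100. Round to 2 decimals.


Efficiency = (30.2 / 541) * 100 = 5.58%

5.58


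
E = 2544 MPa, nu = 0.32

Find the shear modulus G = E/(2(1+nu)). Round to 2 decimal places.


G = 2544 / (2 * 1.32)
= 963.64 MPa

963.64


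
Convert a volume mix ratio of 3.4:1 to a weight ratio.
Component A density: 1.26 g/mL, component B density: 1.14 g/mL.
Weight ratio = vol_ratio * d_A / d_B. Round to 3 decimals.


= 3.4 * 1.26 / 1.14 = 3.758

3.758


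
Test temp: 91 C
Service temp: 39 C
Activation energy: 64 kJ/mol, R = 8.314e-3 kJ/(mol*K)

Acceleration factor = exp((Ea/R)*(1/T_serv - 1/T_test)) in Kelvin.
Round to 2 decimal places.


AF = exp((64/0.008314)*(1/312.15 - 1/364.15))
= 33.84

33.84


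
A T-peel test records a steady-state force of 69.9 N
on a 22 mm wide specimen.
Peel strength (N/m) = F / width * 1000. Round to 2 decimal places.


Peel strength = 69.9 / 22 * 1000
= 3177.27 N/m

3177.27


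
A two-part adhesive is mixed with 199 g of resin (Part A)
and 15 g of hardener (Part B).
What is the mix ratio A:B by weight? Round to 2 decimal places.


Mix ratio = mass_A / mass_B
= 199 / 15
= 13.27

13.27


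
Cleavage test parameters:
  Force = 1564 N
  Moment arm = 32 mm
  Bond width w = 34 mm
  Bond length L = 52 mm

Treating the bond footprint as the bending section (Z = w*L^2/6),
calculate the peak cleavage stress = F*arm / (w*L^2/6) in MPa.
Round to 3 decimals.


M = 1564 * 32 = 50048 N*mm
Z = 34 * 52^2 / 6 = 91936 / 6 mm^3
sigma = M / Z = 6 * 50048 / 91936 = 300288 / 91936
= 3.266 MPa

3.266


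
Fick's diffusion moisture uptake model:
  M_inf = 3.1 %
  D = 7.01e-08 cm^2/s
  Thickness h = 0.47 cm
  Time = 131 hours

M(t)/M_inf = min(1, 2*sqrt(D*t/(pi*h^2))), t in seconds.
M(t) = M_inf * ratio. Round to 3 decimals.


t_sec = 131 * 3600 = 471600
ratio = 2*sqrt(7.01e-08*471600/(pi*0.47^2))
= min(1, 0.436519)
= 0.436519
M(t) = 3.1 * 0.436519 = 1.353 %

1.353


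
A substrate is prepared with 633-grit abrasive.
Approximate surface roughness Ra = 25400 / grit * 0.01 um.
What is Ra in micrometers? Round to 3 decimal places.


Ra = 25400 / 633 * 0.01 = 0.401 um

0.401
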